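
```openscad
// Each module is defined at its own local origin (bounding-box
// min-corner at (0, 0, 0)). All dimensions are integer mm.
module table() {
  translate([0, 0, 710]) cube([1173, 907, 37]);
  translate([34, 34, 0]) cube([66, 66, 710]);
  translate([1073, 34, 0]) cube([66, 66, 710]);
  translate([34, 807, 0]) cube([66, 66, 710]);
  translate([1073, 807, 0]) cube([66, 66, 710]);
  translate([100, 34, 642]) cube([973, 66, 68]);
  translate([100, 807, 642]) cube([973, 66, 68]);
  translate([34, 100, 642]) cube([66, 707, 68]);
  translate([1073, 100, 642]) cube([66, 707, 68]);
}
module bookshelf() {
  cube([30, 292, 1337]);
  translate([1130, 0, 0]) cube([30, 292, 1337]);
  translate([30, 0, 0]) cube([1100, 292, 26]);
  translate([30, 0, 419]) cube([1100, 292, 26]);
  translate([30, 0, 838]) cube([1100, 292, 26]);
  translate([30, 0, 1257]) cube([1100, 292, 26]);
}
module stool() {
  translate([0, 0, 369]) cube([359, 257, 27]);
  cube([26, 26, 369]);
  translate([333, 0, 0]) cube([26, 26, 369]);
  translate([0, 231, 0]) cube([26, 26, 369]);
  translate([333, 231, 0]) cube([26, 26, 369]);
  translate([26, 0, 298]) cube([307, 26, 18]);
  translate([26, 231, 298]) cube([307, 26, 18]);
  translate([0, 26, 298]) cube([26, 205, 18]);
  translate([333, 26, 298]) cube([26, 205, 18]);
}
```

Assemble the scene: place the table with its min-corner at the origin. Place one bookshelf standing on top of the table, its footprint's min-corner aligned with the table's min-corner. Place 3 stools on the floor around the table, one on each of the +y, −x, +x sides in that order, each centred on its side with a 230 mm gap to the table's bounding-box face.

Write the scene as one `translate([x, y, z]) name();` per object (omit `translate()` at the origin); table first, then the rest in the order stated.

table();
translate([0, 0, 747]) bookshelf();
translate([407, 1137, 0]) stool();
translate([-589, 325, 0]) stool();
translate([1403, 325, 0]) stool();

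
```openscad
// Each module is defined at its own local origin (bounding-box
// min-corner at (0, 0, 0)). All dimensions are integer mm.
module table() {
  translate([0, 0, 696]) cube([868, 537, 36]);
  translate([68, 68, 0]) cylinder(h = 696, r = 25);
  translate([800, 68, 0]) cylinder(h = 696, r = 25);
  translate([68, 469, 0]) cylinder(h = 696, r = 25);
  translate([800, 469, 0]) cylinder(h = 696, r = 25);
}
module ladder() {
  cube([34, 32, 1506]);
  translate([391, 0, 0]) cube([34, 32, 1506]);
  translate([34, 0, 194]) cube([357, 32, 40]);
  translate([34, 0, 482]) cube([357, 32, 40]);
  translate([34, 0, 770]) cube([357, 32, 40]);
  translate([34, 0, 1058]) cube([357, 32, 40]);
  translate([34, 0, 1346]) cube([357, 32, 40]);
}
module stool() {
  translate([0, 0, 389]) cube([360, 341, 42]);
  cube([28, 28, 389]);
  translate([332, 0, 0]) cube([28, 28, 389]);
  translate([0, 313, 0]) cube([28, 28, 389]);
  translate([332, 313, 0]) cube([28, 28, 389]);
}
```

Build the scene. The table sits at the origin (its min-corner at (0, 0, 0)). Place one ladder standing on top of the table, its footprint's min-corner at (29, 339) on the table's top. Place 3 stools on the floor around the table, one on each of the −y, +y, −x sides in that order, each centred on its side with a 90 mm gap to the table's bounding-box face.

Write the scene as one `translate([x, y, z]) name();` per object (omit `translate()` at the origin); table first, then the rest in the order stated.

table();
translate([29, 339, 732]) ladder();
translate([254, -431, 0]) stool();
translate([254, 627, 0]) stool();
translate([-450, 98, 0]) stool();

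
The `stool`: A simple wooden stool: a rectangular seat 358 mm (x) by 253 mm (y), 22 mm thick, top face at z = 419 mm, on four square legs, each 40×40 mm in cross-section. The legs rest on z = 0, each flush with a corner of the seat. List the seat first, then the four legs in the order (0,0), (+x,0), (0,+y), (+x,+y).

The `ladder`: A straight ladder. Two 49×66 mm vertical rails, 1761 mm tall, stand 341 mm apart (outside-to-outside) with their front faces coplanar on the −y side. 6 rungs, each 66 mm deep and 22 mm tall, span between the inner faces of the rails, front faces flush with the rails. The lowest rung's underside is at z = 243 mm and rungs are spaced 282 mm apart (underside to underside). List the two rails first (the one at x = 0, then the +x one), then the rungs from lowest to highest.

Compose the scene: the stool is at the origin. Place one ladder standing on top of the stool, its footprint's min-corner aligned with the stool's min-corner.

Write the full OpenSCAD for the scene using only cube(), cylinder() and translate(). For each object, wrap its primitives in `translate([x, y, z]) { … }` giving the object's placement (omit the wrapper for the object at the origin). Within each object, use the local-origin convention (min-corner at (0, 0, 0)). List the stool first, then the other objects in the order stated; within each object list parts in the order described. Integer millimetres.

translate([0, 0, 397]) cube([358, 253, 22]);
cube([40, 40, 397]);
translate([318, 0, 0]) cube([40, 40, 397]);
translate([0, 213, 0]) cube([40, 40, 397]);
translate([318, 213, 0]) cube([40, 40, 397]);
translate([0, 0, 419]) {
  cube([49, 66, 1761]);
  translate([292, 0, 0]) cube([49, 66, 1761]);
  translate([49, 0, 243]) cube([243, 66, 22]);
  translate([49, 0, 525]) cube([243, 66, 22]);
  translate([49, 0, 807]) cube([243, 66, 22]);
  translate([49, 0, 1089]) cube([243, 66, 22]);
  translate([49, 0, 1371]) cube([243, 66, 22]);
  translate([49, 0, 1653]) cube([243, 66, 22]);
}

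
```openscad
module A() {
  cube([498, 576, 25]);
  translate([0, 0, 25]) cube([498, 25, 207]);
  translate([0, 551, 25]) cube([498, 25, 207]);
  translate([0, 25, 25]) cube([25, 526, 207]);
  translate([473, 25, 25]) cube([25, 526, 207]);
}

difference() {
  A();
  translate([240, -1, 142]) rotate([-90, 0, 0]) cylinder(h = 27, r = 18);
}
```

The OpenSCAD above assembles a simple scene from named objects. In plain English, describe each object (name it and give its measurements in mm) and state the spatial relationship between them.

A is an open storage box with external size 498×576×232 mm and wall thickness 25 mm (the base is also 25 mm thick). The base covers the whole footprint; the four walls stand on the base, with the y-facing walls full-width and the x-facing walls fitting between their inner faces.

The open box has a circular hole of radius 18 mm through its front wall, centred at (x = 240, z = 142).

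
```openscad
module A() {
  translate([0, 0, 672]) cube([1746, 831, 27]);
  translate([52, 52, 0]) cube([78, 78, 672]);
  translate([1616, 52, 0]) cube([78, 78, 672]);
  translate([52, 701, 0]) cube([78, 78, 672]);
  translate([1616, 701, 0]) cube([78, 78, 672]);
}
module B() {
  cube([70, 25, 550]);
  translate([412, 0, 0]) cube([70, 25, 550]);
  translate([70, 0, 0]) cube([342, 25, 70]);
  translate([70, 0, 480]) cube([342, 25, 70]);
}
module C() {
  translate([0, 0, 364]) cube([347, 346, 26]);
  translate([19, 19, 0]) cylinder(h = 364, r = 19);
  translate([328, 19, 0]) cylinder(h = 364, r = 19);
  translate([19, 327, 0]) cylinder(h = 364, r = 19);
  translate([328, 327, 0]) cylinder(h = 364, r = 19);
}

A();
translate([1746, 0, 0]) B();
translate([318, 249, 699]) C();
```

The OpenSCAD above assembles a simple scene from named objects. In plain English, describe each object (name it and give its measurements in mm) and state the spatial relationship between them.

A is a table: top 1746 mm (x) × 831 mm (y), 27 mm thick, upper face at z = 699 mm, on four 78×78 mm square legs, each inset 52 mm from the nearest pair of top edges, running from z = 0 to the bottom of the top.

B is a picture frame with a 342×410 mm rectangular opening (x by z) and a uniform 70 mm border on every side. Frame depth is 25 mm along y. It is built from two vertical stiles running the full outside height and two horizontal rails spanning the gap between the stiles.

C is a simple wooden stool: a rectangular seat 347 mm (x) by 346 mm (y), 26 mm thick, top face at z = 390 mm, on four round legs, each 38 mm in diameter. The legs rest on z = 0, each leg's axis is inset half a diameter from the nearest pair of seat edges (so the leg's bounding box is flush with the corner).

The picture frame is against the table's +x side, with their −y faces flush. The stool is on top of the table.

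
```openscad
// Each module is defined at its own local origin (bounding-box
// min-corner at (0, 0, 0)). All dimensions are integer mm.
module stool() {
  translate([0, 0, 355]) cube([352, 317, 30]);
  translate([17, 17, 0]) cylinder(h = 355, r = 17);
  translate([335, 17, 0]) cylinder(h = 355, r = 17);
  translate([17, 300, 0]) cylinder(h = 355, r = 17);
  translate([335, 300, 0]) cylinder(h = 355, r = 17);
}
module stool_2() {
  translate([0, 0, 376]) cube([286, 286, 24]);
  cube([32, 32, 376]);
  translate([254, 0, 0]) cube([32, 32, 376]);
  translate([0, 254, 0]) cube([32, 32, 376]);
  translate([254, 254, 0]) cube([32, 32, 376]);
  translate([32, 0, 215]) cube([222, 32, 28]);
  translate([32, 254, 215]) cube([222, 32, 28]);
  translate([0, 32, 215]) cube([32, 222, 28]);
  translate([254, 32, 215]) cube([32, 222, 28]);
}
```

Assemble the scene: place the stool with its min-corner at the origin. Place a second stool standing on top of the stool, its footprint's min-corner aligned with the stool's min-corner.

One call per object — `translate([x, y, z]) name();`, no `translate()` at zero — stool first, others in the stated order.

stool();
translate([0, 0, 385]) stool_2();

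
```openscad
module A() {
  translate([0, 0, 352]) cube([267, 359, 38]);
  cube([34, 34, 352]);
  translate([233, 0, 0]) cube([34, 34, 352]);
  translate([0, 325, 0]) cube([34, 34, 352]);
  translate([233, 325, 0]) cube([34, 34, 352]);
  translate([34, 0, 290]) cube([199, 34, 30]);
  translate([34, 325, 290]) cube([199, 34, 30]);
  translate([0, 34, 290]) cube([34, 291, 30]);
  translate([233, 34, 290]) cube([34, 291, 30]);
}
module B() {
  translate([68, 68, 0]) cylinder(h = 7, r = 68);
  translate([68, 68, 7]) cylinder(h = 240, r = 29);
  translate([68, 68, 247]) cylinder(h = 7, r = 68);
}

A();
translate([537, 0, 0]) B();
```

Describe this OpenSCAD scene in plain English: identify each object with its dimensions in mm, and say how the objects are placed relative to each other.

A is a four-legged stool. The seat is 267×359 mm, 38 mm thick, top at z = 390 mm. It stands on four square legs, each 34×34 mm in cross-section, from z = 0 to the seat underside, each flush with a corner of the seat. Four stretchers, 34 mm wide and 30 mm tall, connect adjacent legs with their undersides at z = 290 mm, each running between the inner faces of the legs it joins and aligned with the legs' outer faces on the other axis.

B is a spool: two coaxial disc flanges of radius 68 mm and thickness 7 mm, joined by a core cylinder of radius 29 mm and height 240 mm. The lower flange rests on z = 0 and the three cylinders share a vertical axis.

The spool is on the floor beside the stool on its +x side.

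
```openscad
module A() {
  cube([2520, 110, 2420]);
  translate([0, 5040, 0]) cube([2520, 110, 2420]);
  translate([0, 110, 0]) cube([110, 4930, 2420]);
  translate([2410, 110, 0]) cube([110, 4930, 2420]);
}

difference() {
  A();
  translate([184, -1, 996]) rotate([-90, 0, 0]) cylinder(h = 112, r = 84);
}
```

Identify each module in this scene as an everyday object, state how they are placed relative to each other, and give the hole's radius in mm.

A is a house frame. The house frame has a circular hole through its front wall. The hole's radius is 84 mm.

The subtracted cylinder has r = 84 mm.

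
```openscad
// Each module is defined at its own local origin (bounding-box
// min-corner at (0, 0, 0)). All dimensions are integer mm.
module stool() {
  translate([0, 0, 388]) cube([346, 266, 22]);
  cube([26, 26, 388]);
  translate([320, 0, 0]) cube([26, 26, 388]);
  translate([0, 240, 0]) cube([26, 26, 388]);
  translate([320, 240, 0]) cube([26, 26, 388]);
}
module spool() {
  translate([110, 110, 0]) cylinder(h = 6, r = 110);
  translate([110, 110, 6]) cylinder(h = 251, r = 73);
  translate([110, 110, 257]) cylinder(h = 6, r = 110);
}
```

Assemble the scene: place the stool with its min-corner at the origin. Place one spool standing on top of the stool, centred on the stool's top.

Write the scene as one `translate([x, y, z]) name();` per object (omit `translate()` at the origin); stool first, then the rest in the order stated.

stool();
translate([63, 23, 410]) spool();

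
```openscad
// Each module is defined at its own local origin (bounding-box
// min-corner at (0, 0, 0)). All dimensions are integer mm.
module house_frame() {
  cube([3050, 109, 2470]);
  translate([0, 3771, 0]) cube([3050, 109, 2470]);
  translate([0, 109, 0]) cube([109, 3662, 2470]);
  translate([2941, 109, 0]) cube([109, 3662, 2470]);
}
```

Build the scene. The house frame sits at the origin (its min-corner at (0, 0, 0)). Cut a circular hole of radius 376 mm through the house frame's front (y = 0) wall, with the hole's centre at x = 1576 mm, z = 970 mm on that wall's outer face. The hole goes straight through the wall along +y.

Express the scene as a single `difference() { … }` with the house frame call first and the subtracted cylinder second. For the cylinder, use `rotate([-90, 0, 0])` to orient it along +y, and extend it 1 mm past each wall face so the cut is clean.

difference() {
  house_frame();
  translate([1576, -1, 970]) rotate([-90, 0, 0]) cylinder(h = 111, r = 376);
}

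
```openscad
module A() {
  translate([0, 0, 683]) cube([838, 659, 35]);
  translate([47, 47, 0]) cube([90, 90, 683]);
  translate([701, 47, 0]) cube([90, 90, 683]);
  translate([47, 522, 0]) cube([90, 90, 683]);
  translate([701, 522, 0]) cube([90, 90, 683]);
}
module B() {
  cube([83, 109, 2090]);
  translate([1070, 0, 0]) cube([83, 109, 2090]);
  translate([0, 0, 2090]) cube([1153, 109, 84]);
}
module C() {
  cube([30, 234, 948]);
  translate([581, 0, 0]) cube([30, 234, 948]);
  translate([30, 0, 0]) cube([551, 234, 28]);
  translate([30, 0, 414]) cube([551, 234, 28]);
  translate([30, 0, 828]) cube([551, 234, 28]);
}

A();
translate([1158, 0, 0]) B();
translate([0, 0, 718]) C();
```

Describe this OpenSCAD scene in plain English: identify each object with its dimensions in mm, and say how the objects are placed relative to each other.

A is a rectangular dining table. The top is 838×659×35 mm with its upper surface at z = 718 mm. It stands on four 90×90 mm square legs, each inset 47 mm from the nearest pair of top edges, running from the floor to the underside of the top.

B is a rectangular door frame: two vertical jambs of 83×109 mm section, 2090 mm tall, with a clear opening 987 mm wide between their inner faces. A header 84 mm tall and 109 mm deep lies on top of the jambs and spans the full outside width.

C is a bookshelf 611 mm wide overall, 234 mm deep and 948 mm tall. The two sides are 30 mm thick vertical panels. 3 horizontal shelves of 28 mm thickness span between the inner faces of the sides; the lowest shelf sits on the floor and shelves are stacked with a clear vertical gap of 386 mm between each pair.

The door frame is on the floor beside the table on its +x side. The bookshelf is on top of the table.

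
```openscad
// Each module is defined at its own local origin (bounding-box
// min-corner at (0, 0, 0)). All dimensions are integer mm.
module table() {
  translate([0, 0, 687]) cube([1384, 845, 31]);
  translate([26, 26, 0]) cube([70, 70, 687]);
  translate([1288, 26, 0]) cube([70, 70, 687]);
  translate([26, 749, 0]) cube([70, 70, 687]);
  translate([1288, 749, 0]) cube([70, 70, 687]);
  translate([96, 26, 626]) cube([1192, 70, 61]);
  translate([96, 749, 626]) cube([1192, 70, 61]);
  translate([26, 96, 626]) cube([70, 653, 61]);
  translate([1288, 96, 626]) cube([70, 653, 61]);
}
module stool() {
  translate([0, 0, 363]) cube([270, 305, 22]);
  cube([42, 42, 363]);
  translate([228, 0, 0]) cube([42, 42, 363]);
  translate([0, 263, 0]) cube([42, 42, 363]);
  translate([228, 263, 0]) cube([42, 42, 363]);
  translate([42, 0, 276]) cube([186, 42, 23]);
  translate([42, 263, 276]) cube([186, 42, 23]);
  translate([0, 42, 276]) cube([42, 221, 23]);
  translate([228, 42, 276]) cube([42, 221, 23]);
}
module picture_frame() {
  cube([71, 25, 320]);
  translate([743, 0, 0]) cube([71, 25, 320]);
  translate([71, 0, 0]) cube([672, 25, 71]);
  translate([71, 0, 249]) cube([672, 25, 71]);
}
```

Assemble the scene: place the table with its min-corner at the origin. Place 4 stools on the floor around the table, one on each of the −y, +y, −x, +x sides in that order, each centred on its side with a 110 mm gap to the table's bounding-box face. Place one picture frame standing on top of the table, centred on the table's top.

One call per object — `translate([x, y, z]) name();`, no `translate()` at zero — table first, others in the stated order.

table();
translate([557, -415, 0]) stool();
translate([557, 955, 0]) stool();
translate([-380, 270, 0]) stool();
translate([1494, 270, 0]) stool();
translate([285, 410, 718]) picture_frame();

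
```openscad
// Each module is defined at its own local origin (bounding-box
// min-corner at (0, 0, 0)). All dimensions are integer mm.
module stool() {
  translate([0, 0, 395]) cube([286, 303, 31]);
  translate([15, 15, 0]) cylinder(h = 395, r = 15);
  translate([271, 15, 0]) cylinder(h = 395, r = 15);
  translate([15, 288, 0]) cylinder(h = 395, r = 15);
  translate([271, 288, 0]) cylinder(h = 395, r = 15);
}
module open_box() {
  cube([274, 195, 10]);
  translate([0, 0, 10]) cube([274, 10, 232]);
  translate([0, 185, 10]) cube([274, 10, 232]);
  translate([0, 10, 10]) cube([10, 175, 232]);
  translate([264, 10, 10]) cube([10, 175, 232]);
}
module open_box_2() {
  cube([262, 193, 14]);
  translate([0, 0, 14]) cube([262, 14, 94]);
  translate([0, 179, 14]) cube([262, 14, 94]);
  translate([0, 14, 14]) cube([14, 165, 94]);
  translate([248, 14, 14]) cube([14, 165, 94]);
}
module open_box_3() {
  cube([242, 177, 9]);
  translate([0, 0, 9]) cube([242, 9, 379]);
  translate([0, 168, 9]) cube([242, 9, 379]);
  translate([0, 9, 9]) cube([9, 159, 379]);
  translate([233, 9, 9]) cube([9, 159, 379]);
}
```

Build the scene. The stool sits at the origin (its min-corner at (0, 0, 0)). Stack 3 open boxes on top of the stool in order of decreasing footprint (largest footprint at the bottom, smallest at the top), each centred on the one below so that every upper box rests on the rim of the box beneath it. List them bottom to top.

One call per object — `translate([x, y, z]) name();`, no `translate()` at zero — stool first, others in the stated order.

stool();
translate([6, 54, 426]) open_box();
translate([12, 55, 668]) open_box_2();
translate([22, 63, 776]) open_box_3();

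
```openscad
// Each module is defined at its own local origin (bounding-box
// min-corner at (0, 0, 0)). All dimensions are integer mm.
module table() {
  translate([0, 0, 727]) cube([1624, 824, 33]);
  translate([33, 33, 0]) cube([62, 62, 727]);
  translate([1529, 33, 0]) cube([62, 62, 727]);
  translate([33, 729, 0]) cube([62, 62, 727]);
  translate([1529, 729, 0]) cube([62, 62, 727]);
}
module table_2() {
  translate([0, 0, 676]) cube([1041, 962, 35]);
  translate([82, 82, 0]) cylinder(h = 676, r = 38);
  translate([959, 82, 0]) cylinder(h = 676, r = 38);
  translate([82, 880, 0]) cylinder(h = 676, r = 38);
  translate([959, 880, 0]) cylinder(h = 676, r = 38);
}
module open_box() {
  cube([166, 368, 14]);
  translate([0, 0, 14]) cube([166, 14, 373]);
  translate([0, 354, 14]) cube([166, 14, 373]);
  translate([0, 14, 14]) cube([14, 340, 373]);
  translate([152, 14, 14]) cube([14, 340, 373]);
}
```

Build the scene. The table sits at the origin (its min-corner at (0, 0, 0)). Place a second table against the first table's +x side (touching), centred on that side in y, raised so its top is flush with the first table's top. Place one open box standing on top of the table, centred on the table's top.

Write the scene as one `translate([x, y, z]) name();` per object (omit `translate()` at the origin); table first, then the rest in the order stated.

table();
translate([1624, -69, 49]) table_2();
translate([729, 228, 760]) open_box();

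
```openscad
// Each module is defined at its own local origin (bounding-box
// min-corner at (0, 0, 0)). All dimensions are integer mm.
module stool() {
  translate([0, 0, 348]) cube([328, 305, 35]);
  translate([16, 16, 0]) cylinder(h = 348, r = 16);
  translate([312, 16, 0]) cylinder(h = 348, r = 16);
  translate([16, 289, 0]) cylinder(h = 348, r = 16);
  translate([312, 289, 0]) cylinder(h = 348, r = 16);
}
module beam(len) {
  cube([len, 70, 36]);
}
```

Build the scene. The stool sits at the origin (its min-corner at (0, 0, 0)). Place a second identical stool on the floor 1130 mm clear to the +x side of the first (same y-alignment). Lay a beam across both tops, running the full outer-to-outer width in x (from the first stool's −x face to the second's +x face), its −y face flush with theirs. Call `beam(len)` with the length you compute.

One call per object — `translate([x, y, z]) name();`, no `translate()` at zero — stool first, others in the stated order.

stool();
translate([1458, 0, 0]) stool();
translate([0, 0, 383]) beam(1786);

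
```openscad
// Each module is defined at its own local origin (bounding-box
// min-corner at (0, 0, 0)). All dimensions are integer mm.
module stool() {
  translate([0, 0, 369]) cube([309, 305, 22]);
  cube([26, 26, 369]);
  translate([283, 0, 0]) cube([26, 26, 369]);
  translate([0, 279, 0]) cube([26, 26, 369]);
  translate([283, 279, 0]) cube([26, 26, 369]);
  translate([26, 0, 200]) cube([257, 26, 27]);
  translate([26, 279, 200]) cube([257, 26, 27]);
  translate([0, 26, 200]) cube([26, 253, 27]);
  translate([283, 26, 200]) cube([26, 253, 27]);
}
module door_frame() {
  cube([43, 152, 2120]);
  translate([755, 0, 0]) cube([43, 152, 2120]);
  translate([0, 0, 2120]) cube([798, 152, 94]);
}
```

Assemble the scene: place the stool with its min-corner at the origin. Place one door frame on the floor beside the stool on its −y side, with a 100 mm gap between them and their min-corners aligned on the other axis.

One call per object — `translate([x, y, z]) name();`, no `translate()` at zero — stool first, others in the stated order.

stool();
translate([0, -252, 0]) door_frame();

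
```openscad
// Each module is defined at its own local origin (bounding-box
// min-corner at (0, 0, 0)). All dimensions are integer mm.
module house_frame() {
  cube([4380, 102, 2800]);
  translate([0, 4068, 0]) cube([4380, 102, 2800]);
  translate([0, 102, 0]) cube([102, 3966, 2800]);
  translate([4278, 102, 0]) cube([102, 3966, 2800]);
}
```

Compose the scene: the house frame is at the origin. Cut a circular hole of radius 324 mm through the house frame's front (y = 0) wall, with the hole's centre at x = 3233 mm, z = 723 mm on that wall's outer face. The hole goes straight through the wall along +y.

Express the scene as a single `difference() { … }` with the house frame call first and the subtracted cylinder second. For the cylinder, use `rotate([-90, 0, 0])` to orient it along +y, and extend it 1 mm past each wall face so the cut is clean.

difference() {
  house_frame();
  translate([3233, -1, 723]) rotate([-90, 0, 0]) cylinder(h = 104, r = 324);
}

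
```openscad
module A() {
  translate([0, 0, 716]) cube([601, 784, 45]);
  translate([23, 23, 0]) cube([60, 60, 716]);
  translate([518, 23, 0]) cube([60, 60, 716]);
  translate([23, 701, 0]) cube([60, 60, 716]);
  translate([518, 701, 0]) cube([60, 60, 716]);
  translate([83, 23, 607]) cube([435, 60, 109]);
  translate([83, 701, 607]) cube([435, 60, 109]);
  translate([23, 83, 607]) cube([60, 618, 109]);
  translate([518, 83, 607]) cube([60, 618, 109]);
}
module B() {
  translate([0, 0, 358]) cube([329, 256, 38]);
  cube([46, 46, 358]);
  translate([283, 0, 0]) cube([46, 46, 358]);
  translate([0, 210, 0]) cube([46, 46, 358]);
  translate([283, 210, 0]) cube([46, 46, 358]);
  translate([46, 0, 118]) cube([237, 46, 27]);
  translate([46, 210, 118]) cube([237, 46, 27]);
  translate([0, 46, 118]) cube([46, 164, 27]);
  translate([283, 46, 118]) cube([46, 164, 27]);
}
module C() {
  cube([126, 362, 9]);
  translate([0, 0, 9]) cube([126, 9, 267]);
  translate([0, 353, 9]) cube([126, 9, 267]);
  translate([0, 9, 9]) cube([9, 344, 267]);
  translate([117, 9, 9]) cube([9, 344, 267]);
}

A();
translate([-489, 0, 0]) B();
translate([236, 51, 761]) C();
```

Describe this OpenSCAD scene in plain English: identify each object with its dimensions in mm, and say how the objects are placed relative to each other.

A is a table: top 601 mm (x) × 784 mm (y), 45 mm thick, upper face at z = 761 mm, on four 60×60 mm square legs, each inset 23 mm from the nearest pair of top edges, running from z = 0 to the bottom of the top. Four apron rails, 60 mm thick and 109 mm tall, run between adjacent legs with their top edges flush with the underside of the top and their outer faces flush with the legs' outer faces.

B is a simple wooden stool: a rectangular seat 329 mm (x) by 256 mm (y), 38 mm thick, top face at z = 396 mm, on four square legs, each 46×46 mm in cross-section. The legs rest on z = 0, each flush with a corner of the seat. Four stretchers, 46 mm wide and 27 mm tall, connect adjacent legs with their undersides at z = 118 mm, each running between the inner faces of the legs it joins and aligned with the legs' outer faces on the other axis.

C is an open-topped rectangular box: outside dimensions 126×362×276 mm, with a uniform wall and base thickness of 9 mm. The base is a full 126×362 slab on the floor; four walls sit on top of the base. The front and back walls (the −y and +y sides) span the full width; the two side walls fit between them.

The stool is on the floor beside the table on its −x side. The open box is on top of the table.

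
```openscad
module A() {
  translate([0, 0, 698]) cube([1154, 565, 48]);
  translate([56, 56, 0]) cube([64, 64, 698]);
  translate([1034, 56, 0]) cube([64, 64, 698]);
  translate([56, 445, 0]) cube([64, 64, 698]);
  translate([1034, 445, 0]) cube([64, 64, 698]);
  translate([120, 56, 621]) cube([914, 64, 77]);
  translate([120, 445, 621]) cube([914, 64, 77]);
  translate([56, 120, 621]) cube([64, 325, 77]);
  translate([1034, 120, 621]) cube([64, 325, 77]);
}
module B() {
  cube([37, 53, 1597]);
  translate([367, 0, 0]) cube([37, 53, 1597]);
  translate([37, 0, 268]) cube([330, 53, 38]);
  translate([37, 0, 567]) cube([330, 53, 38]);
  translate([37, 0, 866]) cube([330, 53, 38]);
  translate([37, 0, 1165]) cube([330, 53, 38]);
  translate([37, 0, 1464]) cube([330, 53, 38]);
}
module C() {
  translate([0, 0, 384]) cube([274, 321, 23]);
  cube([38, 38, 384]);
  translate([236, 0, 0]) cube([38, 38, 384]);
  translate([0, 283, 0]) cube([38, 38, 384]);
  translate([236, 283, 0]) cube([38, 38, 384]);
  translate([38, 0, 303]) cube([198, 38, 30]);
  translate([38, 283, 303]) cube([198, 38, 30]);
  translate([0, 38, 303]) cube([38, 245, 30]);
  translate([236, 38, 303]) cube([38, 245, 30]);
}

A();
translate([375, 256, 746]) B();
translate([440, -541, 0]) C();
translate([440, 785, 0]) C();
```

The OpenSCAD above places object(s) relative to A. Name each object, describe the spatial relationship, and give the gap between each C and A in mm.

Each stool's nearest face is 220 mm from the table's bounding box.

A is a table. B is a ladder. C is a stool. The ladder is on top of the table, centred. Two stools sit around the table at the −y, +y sides. The gap between each stool and the table is 220 mm.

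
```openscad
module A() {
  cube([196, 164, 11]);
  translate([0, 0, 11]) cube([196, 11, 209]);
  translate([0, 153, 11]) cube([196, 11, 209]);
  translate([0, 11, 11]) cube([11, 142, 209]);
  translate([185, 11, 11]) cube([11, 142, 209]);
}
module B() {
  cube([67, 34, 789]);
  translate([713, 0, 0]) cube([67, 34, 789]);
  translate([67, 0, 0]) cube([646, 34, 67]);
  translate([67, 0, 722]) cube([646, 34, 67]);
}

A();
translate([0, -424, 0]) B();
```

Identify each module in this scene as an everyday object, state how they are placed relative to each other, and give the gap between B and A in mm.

The picture frame's nearest face is 390 mm from the open box's −y face.

A is an open box. B is a picture frame. The picture frame is on the floor beside the open box on its −y side. The gap between the picture frame and the open box is 390 mm.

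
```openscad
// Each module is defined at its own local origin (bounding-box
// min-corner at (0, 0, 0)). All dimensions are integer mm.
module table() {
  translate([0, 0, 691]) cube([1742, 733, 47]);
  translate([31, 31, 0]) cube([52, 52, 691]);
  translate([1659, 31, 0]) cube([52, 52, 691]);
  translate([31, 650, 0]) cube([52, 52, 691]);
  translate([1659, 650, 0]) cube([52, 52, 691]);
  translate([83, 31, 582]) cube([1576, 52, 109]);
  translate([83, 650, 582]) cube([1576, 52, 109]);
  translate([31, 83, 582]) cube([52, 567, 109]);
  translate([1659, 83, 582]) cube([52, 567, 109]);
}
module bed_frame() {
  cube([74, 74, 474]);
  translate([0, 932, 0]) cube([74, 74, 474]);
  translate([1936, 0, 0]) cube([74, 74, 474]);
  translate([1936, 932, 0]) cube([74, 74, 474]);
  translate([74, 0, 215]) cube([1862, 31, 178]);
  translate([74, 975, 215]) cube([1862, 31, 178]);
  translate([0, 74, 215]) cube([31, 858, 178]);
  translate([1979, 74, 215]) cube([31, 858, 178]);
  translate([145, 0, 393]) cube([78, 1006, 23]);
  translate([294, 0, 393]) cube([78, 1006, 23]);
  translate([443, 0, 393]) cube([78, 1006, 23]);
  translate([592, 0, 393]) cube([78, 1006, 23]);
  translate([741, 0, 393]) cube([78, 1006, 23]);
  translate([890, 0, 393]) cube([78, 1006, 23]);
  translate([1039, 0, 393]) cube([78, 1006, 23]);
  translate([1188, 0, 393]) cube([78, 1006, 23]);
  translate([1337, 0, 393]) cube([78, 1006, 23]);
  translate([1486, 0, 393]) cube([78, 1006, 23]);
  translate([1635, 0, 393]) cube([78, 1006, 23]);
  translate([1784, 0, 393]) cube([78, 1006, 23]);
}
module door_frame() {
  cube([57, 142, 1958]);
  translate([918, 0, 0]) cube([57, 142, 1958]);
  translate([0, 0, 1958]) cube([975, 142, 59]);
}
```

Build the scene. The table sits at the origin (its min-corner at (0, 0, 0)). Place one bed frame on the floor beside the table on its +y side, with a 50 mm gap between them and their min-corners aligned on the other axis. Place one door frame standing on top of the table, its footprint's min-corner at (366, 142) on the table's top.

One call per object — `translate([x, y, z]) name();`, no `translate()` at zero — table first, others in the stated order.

table();
translate([0, 783, 0]) bed_frame();
translate([366, 142, 738]) door_frame();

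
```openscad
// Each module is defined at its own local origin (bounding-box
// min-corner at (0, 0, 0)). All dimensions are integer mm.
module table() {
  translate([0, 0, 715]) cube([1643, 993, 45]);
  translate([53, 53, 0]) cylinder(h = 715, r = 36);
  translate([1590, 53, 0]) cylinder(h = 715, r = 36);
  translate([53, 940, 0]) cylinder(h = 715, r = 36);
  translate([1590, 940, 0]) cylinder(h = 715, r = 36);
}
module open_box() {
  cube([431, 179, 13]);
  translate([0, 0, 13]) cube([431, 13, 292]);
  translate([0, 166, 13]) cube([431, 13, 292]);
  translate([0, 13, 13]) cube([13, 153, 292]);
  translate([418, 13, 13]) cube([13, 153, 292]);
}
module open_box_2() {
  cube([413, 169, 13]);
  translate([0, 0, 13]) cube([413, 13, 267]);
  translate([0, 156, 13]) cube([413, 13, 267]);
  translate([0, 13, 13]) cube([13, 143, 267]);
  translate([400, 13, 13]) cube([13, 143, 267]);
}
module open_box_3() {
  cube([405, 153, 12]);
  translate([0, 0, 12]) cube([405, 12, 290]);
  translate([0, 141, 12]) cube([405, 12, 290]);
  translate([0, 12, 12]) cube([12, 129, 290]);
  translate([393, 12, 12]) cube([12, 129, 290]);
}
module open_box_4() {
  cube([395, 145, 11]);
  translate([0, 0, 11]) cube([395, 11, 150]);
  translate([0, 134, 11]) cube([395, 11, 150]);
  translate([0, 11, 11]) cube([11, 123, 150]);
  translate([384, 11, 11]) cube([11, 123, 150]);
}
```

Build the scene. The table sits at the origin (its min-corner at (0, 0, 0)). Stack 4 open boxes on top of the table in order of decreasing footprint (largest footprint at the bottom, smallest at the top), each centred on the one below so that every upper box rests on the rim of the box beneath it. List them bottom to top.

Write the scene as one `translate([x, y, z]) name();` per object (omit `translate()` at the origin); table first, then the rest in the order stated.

table();
translate([606, 407, 760]) open_box();
translate([615, 412, 1065]) open_box_2();
translate([619, 420, 1345]) open_box_3();
translate([624, 424, 1647]) open_box_4();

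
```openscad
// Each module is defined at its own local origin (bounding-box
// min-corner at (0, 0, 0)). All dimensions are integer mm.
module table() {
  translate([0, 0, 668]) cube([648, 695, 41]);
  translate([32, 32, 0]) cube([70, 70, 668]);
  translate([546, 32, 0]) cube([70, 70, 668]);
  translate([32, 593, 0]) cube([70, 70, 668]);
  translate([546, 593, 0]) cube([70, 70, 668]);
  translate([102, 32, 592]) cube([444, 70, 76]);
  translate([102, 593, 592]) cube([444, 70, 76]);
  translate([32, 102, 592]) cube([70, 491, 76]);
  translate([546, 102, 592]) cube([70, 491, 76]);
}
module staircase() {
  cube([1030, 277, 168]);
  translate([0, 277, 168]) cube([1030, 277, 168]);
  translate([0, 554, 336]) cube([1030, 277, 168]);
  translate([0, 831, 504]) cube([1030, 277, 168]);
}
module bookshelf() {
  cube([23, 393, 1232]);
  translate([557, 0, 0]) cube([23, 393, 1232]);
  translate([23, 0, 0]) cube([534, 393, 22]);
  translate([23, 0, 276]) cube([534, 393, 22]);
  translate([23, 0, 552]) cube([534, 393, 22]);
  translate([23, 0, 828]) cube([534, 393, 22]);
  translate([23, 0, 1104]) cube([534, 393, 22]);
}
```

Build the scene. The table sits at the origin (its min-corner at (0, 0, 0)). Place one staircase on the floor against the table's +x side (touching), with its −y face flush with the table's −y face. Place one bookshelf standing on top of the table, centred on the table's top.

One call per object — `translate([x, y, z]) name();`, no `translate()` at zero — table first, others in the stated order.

table();
translate([648, 0, 0]) staircase();
translate([34, 151, 709]) bookshelf();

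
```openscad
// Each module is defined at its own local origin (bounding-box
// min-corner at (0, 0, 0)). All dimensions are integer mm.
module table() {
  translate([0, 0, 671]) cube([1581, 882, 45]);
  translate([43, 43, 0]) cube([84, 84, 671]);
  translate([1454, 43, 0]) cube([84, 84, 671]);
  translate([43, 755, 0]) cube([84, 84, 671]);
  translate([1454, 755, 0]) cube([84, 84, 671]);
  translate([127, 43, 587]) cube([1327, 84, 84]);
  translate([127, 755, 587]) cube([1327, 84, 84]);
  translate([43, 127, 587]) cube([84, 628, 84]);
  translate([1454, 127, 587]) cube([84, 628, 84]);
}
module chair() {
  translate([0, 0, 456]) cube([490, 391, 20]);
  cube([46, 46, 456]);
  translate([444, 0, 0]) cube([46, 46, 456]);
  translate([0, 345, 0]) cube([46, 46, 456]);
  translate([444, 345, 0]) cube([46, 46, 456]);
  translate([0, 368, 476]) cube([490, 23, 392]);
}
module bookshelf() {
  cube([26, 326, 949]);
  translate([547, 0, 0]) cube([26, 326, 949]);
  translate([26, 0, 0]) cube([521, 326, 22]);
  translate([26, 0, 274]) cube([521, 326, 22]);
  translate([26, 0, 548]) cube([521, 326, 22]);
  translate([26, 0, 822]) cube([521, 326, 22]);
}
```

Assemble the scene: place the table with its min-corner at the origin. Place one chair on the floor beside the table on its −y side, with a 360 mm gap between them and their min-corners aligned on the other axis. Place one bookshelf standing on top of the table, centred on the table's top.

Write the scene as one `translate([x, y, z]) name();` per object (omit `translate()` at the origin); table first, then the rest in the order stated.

table();
translate([0, -751, 0]) chair();
translate([504, 278, 716]) bookshelf();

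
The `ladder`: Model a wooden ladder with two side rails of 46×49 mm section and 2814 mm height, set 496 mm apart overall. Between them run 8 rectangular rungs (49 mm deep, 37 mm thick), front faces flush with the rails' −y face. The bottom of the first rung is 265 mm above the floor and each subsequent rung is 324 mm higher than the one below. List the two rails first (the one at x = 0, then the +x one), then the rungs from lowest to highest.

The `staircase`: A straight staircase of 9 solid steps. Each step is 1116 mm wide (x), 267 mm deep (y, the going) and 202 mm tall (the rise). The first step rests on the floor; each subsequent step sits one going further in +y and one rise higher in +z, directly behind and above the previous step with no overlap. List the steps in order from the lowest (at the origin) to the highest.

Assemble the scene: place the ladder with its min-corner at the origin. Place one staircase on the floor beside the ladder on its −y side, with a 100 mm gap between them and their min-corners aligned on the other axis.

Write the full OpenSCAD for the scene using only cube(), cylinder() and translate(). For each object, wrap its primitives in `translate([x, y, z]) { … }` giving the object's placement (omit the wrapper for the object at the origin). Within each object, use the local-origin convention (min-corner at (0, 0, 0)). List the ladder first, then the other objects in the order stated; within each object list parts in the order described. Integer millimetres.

cube([46, 49, 2814]);
translate([450, 0, 0]) cube([46, 49, 2814]);
translate([46, 0, 265]) cube([404, 49, 37]);
translate([46, 0, 589]) cube([404, 49, 37]);
translate([46, 0, 913]) cube([404, 49, 37]);
translate([46, 0, 1237]) cube([404, 49, 37]);
translate([46, 0, 1561]) cube([404, 49, 37]);
translate([46, 0, 1885]) cube([404, 49, 37]);
translate([46, 0, 2209]) cube([404, 49, 37]);
translate([46, 0, 2533]) cube([404, 49, 37]);
translate([0, -2503, 0]) {
  cube([1116, 267, 202]);
  translate([0, 267, 202]) cube([1116, 267, 202]);
  translate([0, 534, 404]) cube([1116, 267, 202]);
  translate([0, 801, 606]) cube([1116, 267, 202]);
  translate([0, 1068, 808]) cube([1116, 267, 202]);
  translate([0, 1335, 1010]) cube([1116, 267, 202]);
  translate([0, 1602, 1212]) cube([1116, 267, 202]);
  translate([0, 1869, 1414]) cube([1116, 267, 202]);
  translate([0, 2136, 1616]) cube([1116, 267, 202]);
}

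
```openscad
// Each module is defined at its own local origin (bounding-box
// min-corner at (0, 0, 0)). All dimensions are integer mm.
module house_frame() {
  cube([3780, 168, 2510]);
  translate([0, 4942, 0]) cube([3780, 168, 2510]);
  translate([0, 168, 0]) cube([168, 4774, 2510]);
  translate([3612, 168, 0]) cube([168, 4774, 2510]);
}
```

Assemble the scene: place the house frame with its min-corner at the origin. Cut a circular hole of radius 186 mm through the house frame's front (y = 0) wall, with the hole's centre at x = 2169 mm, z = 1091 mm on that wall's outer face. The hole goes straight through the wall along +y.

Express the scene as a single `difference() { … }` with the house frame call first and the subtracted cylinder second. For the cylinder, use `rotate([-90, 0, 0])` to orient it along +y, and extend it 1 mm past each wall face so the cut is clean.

difference() {
  house_frame();
  translate([2169, -1, 1091]) rotate([-90, 0, 0]) cylinder(h = 170, r = 186);
}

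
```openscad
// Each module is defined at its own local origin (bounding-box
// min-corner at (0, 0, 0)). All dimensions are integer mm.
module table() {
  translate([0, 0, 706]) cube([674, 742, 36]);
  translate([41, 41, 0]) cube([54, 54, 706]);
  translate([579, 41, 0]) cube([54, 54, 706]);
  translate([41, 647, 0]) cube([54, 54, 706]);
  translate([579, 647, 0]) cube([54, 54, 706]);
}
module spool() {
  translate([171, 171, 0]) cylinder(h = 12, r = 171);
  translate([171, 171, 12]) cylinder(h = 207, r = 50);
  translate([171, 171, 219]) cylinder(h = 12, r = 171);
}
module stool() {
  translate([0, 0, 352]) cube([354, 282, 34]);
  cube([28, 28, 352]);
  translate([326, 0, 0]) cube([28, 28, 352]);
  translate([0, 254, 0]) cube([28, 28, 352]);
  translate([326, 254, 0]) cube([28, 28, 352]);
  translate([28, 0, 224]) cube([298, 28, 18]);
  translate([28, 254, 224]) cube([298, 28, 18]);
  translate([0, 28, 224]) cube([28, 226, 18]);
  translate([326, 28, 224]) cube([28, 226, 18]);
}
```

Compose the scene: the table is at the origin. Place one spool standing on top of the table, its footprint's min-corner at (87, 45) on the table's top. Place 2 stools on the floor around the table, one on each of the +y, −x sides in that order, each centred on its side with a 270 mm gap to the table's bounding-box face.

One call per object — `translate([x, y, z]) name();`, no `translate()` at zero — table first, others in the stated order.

table();
translate([87, 45, 742]) spool();
translate([160, 1012, 0]) stool();
translate([-624, 230, 0]) stool();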